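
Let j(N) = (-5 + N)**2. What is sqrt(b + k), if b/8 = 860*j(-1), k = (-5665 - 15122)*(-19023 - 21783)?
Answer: 3*sqrt(94275778) ≈ 29129.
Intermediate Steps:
k = 848234322 (k = -20787*(-40806) = 848234322)
b = 247680 (b = 8*(860*(-5 - 1)**2) = 8*(860*(-6)**2) = 8*(860*36) = 8*30960 = 247680)
sqrt(b + k) = sqrt(247680 + 848234322) = sqrt(848482002) = 3*sqrt(94275778)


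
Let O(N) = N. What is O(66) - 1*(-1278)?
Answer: 1344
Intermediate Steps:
O(66) - 1*(-1278) = 66 - 1*(-1278) = 66 + 1278 = 1344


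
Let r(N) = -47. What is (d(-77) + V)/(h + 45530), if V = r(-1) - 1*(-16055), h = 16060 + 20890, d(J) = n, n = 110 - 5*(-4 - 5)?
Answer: 16163/82480 ≈ 0.19596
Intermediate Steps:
n = 155 (n = 110 - 5*(-9) = 110 + 45 = 155)
d(J) = 155
h = 36950
V = 16008 (V = -47 - 1*(-16055) = -47 + 16055 = 16008)
(d(-77) + V)/(h + 45530) = (155 + 16008)/(36950 + 45530) = 16163/82480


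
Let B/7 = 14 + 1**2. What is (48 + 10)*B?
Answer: 6090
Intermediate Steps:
B = 105 (B = 7*(14 + 1**2) = 7*(14 + 1) = 7*15 = 105)
(48 + 10)*B = (48 + 10)*105 = 58*105 = 6090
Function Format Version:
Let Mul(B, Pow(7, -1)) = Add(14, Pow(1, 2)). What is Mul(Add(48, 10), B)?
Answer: 6090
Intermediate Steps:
B = 105 (B = Mul(7, Add(14, Pow(1, 2))) = Mul(7, Add(14, 1)) = Mul(7, 15) = 105)
Mul(Add(48, 10), B) = Mul(Add(48, 10), 105) = Mul(58, 105) = 6090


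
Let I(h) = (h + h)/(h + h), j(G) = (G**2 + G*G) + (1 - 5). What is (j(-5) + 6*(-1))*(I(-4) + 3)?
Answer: 160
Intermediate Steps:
j(G) = -4 + 2*G**2 (j(G) = (G**2 + G**2) - 4 = 2*G**2 - 4 = -4 + 2*G**2)
I(h) = 1 (I(h) = (2*h)/((2*h)) = (2*h)*(1/(2*h)) = 1)
(j(-5) + 6*(-1))*(I(-4) + 3) = ((-4 + 2*(-5)**2) + 6*(-1))*(1 + 3) = ((-4 + 2*25) - 6)*4 = ((-4 + 50) - 6)*4 = (46 - 6)*4 = 40*4 = 160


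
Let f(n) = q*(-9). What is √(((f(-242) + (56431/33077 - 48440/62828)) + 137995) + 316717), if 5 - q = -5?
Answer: √122712853604264454095895/519540439 ≈ 674.26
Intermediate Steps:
q = 10 (q = 5 - 1*(-5) = 5 + 5 = 10)
f(n) = -90 (f(n) = 10*(-9) = -90)
√(((f(-242) + (56431/33077 - 48440/62828)) + 137995) + 316717) = √(((-90 + (56431/33077 - 48440/62828)) + 137995) + 316717) = √(((-90 + (56431*(1/33077) - 48440*1/62828)) + 137995) + 316717) = √(((-90 + (56431/33077 - 12110/15707)) + 137995) + 316717) = √(((-90 + 485799247/519540439) + 137995) + 316717) = √((-46272840263/519540439 + 137995) + 316717) = √(71647710039542/519540439 + 316717) = √(236194999258305/519540439) = √122712853604264454095895/519540439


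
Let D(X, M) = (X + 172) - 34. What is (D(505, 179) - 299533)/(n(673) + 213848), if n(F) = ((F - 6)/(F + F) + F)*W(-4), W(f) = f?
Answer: -100576485/71053327 ≈ -1.4155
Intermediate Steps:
D(X, M) = 138 + X (D(X, M) = (172 + X) - 34 = 138 + X)
n(F) = -4*F - 2*(-6 + F)/F (n(F) = ((F - 6)/(F + F) + F)*(-4) = ((-6 + F)/((2*F)) + F)*(-4) = ((-6 + F)*(1/(2*F)) + F)*(-4) = ((-6 + F)/(2*F) + F)*(-4) = (F + (-6 + F)/(2*F))*(-4) = -4*F - 2*(-6 + F)/F)
(D(505, 179) - 299533)/(n(673) + 213848) = ((138 + 505) - 299533)/((-2 - 4*673 + 12/673) + 213848) = (643 - 299533)/((-2 - 2692 + 12*(1/673)) + 213848) = -298890/((-2 - 2692 + 12/673) + 213848) = -298890/(-1813050/673 + 213848) = -298890/142106654/673 = -298890*673/142106654 = -100576485/71053327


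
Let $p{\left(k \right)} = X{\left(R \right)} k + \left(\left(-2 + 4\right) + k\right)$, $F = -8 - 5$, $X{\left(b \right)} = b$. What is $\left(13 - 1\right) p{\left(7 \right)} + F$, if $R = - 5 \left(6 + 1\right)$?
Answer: $-2845$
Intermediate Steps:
$R = -35$ ($R = \left(-5\right) 7 = -35$)
$F = -13$ ($F = -8 - 5 = -13$)
$p{\left(k \right)} = 2 - 34 k$ ($p{\left(k \right)} = - 35 k + \left(\left(-2 + 4\right) + k\right) = - 35 k + \left(2 + k\right) = 2 - 34 k$)
$\left(13 - 1\right) p{\left(7 \right)} + F = \left(13 - 1\right) \left(2 - 238\right) - 13 = 12 \left(2 - 238\right) - 13 = 12 \left(-236\right) - 13 = -2832 - 13 = -2845$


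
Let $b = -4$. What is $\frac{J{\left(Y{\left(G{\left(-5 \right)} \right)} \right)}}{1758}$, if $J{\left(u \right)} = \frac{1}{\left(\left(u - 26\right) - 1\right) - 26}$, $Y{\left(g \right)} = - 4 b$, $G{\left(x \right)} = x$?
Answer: $- \frac{1}{65046} \approx -1.5374 \cdot 10^{-5}$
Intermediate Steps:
$Y{\left(g \right)} = 16$ ($Y{\left(g \right)} = \left(-4\right) \left(-4\right) = 16$)
$J{\left(u \right)} = \frac{1}{-53 + u}$ ($J{\left(u \right)} = \frac{1}{\left(\left(-26 + u\right) - 1\right) - 26} = \frac{1}{\left(-27 + u\right) - 26} = \frac{1}{-53 + u}$)
$\frac{J{\left(Y{\left(G{\left(-5 \right)} \right)} \right)}}{1758} = \frac{1}{\left(-53 + 16\right) 1758} = \frac{1}{-37} \cdot \frac{1}{1758} = \left(- \frac{1}{37}\right) \frac{1}{1758} = - \frac{1}{65046}$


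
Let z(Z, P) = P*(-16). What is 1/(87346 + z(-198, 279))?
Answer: 1/82882 ≈ 1.2065e-5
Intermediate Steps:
z(Z, P) = -16*P
1/(87346 + z(-198, 279)) = 1/(87346 - 16*279) = 1/(87346 - 4464) = 1/82882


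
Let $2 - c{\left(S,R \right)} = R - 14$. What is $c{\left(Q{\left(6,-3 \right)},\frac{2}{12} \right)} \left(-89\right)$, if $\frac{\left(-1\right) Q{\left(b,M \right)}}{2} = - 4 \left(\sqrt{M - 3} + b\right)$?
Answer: $- \frac{8455}{6} \approx -1409.2$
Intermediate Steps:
$Q{\left(b,M \right)} = 8 b + 8 \sqrt{-3 + M}$ ($Q{\left(b,M \right)} = - 2 \left(- 4 \left(\sqrt{M - 3} + b\right)\right) = - 2 \left(- 4 \left(\sqrt{-3 + M} + b\right)\right) = - 2 \left(- 4 \left(b + \sqrt{-3 + M}\right)\right) = - 2 \left(- 4 b - 4 \sqrt{-3 + M}\right) = 8 b + 8 \sqrt{-3 + M}$)
$c{\left(S,R \right)} = 16 - R$ ($c{\left(S,R \right)} = 2 - \left(R - 14\right) = 2 - \left(-14 + R\right) = 16 - R$)
$c{\left(Q{\left(6,-3 \right)},\frac{2}{12} \right)} \left(-89\right) = \left(16 - \frac{2}{12}\right) \left(-89\right) = \left(16 - 2 \cdot \frac{1}{12}\right) \left(-89\right) = \left(16 - \frac{1}{6}\right) \left(-89\right) = \frac{95}{6} \left(-89\right) = - \frac{8455}{6}$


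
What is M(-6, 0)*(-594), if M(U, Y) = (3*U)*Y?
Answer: 0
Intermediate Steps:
M(U, Y) = 3*U*Y
M(-6, 0)*(-594) = (3*(-6)*0)*(-594) = 0*(-594) = 0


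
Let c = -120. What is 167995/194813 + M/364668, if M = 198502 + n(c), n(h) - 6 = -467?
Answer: 99843361993/71042067084 ≈ 1.4054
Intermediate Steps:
n(h) = -461 (n(h) = 6 - 467 = -461)
M = 198041 (M = 198502 - 461 = 198041)
167995/194813 + M/364668 = 167995/194813 + 198041/364668 = 99843361993/71042067084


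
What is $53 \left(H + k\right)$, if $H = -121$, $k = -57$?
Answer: $-9434$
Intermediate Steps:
$53 \left(H + k\right) = 53 \left(-121 - 57\right) = 53 \left(-178\right) = -9434$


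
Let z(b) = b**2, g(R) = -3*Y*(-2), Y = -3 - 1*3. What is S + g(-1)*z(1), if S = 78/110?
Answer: -1941/55 ≈ -35.291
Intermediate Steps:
Y = -6 (Y = -3 - 3 = -6)
g(R) = -36 (g(R) = -3*(-6)*(-2) = 18*(-2) = -36)
S = 39/55 (S = 78*(1/110) = 39/55 ≈ 0.70909)
S + g(-1)*z(1) = 39/55 - 36*1**2 = 39/55 - 36*1 = 39/55 - 36 = -1941/55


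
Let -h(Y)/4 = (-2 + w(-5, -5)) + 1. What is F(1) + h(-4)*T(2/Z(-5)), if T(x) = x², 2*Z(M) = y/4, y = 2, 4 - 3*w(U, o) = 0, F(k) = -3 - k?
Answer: -268/3 ≈ -89.333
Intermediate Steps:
w(U, o) = 4/3 (w(U, o) = 4/3 - ⅓*0 = 4/3 + 0 = 4/3)
h(Y) = -4/3 (h(Y) = -4*((-2 + 4/3) + 1) = -4*(-⅔ + 1) = -4*⅓ = -4/3)
Z(M) = ¼ (Z(M) = (2/4)/2 = (2*(¼))/2 = (½)*(½) = ¼)
F(1) + h(-4)*T(2/Z(-5)) = (-3 - 1*1) - 4*(2/(¼))²/3 = (-3 - 1) - 4*(2*4)²/3 = -4 - 4/3*8² = -4 - 4/3*64 = -4 - 256/3 = -268/3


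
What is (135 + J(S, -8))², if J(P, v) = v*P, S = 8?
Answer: 5041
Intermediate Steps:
J(P, v) = P*v
(135 + J(S, -8))² = (135 + 8*(-8))² = (135 - 64)² = 71² = 5041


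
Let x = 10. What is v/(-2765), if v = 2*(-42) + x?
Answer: 74/2765 ≈ 0.026763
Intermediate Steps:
v = -74 (v = 2*(-42) + 10 = -84 + 10 = -74)
v/(-2765) = -74/(-2765) = -74*(-1/2765) = 74/2765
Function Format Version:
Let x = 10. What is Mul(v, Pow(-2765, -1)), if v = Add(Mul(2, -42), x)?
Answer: Rational(74, 2765) ≈ 0.026763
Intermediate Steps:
v = -74 (v = Add(Mul(2, -42), 10) = Add(-84, 10) = -74)
Mul(v, Pow(-2765, -1)) = Mul(-74, Pow(-2765, -1)) = Mul(-74, Rational(-1, 2765)) = Rational(74, 2765)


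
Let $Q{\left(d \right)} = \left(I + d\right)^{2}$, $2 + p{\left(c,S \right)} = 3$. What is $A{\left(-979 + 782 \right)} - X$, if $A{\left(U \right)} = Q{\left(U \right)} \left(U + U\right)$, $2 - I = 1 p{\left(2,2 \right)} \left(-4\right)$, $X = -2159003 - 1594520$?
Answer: $-10619991$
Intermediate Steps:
$X = -3753523$ ($X = -2159003 - 1594520 = -3753523$)
$p{\left(c,S \right)} = 1$ ($p{\left(c,S \right)} = -2 + 3 = 1$)
$I = 6$ ($I = 2 - 1 \cdot 1 \left(-4\right) = 2 - 1 \left(-4\right) = 2 - -4 = 2 + 4 = 6$)
$Q{\left(d \right)} = \left(6 + d\right)^{2}$
$A{\left(U \right)} = 2 U \left(6 + U\right)^{2}$ ($A{\left(U \right)} = \left(6 + U\right)^{2} \left(U + U\right) = \left(6 + U\right)^{2} \cdot 2 U = 2 U \left(6 + U\right)^{2}$)
$A{\left(-979 + 782 \right)} - X = 2 \left(-979 + 782\right) \left(6 + \left(-979 + 782\right)\right)^{2} - -3753523 = 2 \left(-197\right) \left(6 - 197\right)^{2} + 3753523 = 2 \left(-197\right) \left(-191\right)^{2} + 3753523 = 2 \left(-197\right) 36481 + 3753523 = -14373514 + 3753523 = -10619991$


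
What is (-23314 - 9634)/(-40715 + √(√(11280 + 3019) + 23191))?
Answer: 32948/(40715 - √(23191 + √14299)) ≈ 0.81228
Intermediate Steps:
(-23314 - 9634)/(-40715 + √(√(11280 + 3019) + 23191)) = -32948/(-40715 + √(√14299 + 23191)) = -32948/(-40715 + √(23191 + √14299))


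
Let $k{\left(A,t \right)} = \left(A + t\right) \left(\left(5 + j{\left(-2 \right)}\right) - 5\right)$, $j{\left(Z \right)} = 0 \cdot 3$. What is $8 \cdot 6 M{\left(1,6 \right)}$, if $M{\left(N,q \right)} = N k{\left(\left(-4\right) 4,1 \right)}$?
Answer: $0$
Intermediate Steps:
$j{\left(Z \right)} = 0$
$k{\left(A,t \right)} = 0$ ($k{\left(A,t \right)} = \left(A + t\right) \left(\left(5 + 0\right) - 5\right) = \left(A + t\right) \left(5 - 5\right) = \left(A + t\right) 0 = 0$)
$M{\left(N,q \right)} = 0$ ($M{\left(N,q \right)} = N 0 = 0$)
$8 \cdot 6 M{\left(1,6 \right)} = 8 \cdot 6 \cdot 0 = 48 \cdot 0 = 0$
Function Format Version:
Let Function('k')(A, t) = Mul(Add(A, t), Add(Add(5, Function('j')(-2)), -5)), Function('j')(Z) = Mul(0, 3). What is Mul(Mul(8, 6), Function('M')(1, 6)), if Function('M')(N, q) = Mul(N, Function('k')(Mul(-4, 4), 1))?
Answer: 0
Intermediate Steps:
Function('j')(Z) = 0
Function('k')(A, t) = 0 (Function('k')(A, t) = Mul(Add(A, t), Add(Add(5, 0), -5)) = Mul(Add(A, t), Add(5, -5)) = Mul(Add(A, t), 0) = 0)
Function('M')(N, q) = 0 (Function('M')(N, q) = Mul(N, 0) = 0)
Mul(Mul(8, 6), Function('M')(1, 6)) = Mul(Mul(8, 6), 0) = Mul(48, 0) = 0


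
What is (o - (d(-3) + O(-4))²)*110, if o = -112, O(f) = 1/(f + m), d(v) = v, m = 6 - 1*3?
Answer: -14080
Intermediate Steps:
m = 3 (m = 6 - 3 = 3)
O(f) = 1/(3 + f) (O(f) = 1/(f + 3) = 1/(3 + f))
(o - (d(-3) + O(-4))²)*110 = (-112 - (-3 + 1/(3 - 4))²)*110 = (-112 - (-3 + 1/(-1))²)*110 = (-112 - (-3 - 1)²)*110 = (-112 - 1*(-4)²)*110 = (-112 - 1*16)*110 = (-112 - 16)*110 = -128*110 = -14080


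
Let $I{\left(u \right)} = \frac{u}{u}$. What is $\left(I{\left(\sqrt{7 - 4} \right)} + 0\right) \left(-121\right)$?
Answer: $-121$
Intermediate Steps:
$I{\left(u \right)} = 1$
$\left(I{\left(\sqrt{7 - 4} \right)} + 0\right) \left(-121\right) = \left(1 + 0\right) \left(-121\right) = 1 \left(-121\right) = -121$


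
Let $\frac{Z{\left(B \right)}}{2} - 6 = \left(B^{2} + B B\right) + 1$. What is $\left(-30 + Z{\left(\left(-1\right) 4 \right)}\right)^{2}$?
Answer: $2304$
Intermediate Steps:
$Z{\left(B \right)} = 14 + 4 B^{2}$ ($Z{\left(B \right)} = 12 + 2 \left(\left(B^{2} + B B\right) + 1\right) = 12 + 2 \left(\left(B^{2} + B^{2}\right) + 1\right) = 12 + 2 \left(2 B^{2} + 1\right) = 12 + 2 \left(1 + 2 B^{2}\right) = 12 + \left(2 + 4 B^{2}\right) = 14 + 4 B^{2}$)
$\left(-30 + Z{\left(\left(-1\right) 4 \right)}\right)^{2} = \left(-30 + \left(14 + 4 \left(\left(-1\right) 4\right)^{2}\right)\right)^{2} = \left(-30 + \left(14 + 4 \left(-4\right)^{2}\right)\right)^{2} = \left(-30 + \left(14 + 4 \cdot 16\right)\right)^{2} = \left(-30 + \left(14 + 64\right)\right)^{2} = \left(-30 + 78\right)^{2} = 48^{2} = 2304$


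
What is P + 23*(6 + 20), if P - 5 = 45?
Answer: 648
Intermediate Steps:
P = 50 (P = 5 + 45 = 50)
P + 23*(6 + 20) = 50 + 23*(6 + 20) = 50 + 23*26 = 50 + 598 = 648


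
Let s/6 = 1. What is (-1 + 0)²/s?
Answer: ⅙ ≈ 0.16667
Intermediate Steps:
s = 6 (s = 6*1 = 6)
(-1 + 0)²/s = (-1 + 0)²/6 = (⅙)*(-1)² = (⅙)*1 = ⅙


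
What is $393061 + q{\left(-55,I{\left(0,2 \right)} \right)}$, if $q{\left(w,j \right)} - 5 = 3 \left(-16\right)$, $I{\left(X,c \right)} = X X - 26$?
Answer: $393018$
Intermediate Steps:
$I{\left(X,c \right)} = -26 + X^{2}$ ($I{\left(X,c \right)} = X^{2} - 26 = -26 + X^{2}$)
$q{\left(w,j \right)} = -43$ ($q{\left(w,j \right)} = 5 + 3 \left(-16\right) = 5 - 48 = -43$)
$393061 + q{\left(-55,I{\left(0,2 \right)} \right)} = 393061 - 43 = 393018$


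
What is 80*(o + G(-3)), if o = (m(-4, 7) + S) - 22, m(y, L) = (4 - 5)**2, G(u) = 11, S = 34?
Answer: 1920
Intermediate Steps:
m(y, L) = 1 (m(y, L) = (-1)**2 = 1)
o = 13 (o = (1 + 34) - 22 = 35 - 22 = 13)
80*(o + G(-3)) = 80*(13 + 11) = 80*24 = 1920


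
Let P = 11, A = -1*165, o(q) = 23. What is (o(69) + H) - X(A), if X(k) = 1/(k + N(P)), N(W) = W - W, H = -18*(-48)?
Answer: 146356/165 ≈ 887.01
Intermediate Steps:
H = 864
A = -165
N(W) = 0
X(k) = 1/k (X(k) = 1/(k + 0) = 1/k)
(o(69) + H) - X(A) = (23 + 864) - 1/(-165) = 887 - 1*(-1/165) = 887 + 1/165 = 146356/165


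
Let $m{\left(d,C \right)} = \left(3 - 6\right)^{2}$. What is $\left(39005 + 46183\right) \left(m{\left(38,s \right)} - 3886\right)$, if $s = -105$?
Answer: $-330273876$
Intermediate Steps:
$m{\left(d,C \right)} = 9$ ($m{\left(d,C \right)} = \left(-3\right)^{2} = 9$)
$\left(39005 + 46183\right) \left(m{\left(38,s \right)} - 3886\right) = \left(39005 + 46183\right) \left(9 - 3886\right) = 85188 \left(-3877\right) = -330273876$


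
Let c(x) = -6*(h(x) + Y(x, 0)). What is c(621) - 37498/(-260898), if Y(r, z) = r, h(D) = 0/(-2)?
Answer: -486034225/130449 ≈ -3725.9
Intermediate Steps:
h(D) = 0 (h(D) = 0*(-1/2) = 0)
c(x) = -6*x (c(x) = -6*(0 + x) = -6*x)
c(621) - 37498/(-260898) = -6*621 - 37498/(-260898) = -3726 - 37498*(-1/260898) = -3726 + 18749/130449 = -486034225/130449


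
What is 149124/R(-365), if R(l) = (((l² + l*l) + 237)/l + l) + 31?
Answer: -54430260/388597 ≈ -140.07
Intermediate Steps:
R(l) = 31 + l + (237 + 2*l²)/l (R(l) = (((l² + l²) + 237)/l + l) + 31 = ((2*l² + 237)/l + l) + 31 = ((237 + 2*l²)/l + l) + 31 = (l + (237 + 2*l²)/l) + 31 = 31 + l + (237 + 2*l²)/l)
149124/R(-365) = 149124/(31 + 3*(-365) + 237/(-365)) = 149124/(31 - 1095 + 237*(-1/365)) = 149124/(31 - 1095 - 237/365) = 149124/(-388597/365) = 149124*(-365/388597) = -54430260/388597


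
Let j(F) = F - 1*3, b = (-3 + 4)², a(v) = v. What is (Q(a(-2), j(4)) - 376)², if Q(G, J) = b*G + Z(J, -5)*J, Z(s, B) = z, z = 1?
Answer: 142129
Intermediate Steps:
b = 1 (b = 1² = 1)
j(F) = -3 + F (j(F) = F - 3 = -3 + F)
Z(s, B) = 1
Q(G, J) = G + J (Q(G, J) = 1*G + 1*J = G + J)
(Q(a(-2), j(4)) - 376)² = ((-2 + (-3 + 4)) - 376)² = ((-2 + 1) - 376)² = (-1 - 376)² = (-377)² = 142129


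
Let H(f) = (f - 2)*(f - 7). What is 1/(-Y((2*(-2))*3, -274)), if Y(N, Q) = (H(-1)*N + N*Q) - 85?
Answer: -1/2915 ≈ -0.00034305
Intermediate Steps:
H(f) = (-7 + f)*(-2 + f) (H(f) = (-2 + f)*(-7 + f) = (-7 + f)*(-2 + f))
Y(N, Q) = -85 + 24*N + N*Q (Y(N, Q) = ((14 + (-1)² - 9*(-1))*N + N*Q) - 85 = ((14 + 1 + 9)*N + N*Q) - 85 = (24*N + N*Q) - 85 = -85 + 24*N + N*Q)
1/(-Y((2*(-2))*3, -274)) = 1/(-(-85 + 24*((2*(-2))*3) + ((2*(-2))*3)*(-274))) = 1/(-(-85 + 24*(-4*3) - 4*3*(-274))) = 1/(-(-85 + 24*(-12) - 12*(-274))) = 1/(-(-85 - 288 + 3288)) = 1/(-1*2915) = 1/(-2915) = -1/2915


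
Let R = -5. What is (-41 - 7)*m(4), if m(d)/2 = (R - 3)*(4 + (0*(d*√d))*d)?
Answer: 3072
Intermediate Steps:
m(d) = -64 (m(d) = 2*((-5 - 3)*(4 + (0*(d*√d))*d)) = 2*(-8*(4 + (0*d^(3/2))*d)) = 2*(-8*(4 + 0*d)) = 2*(-8*(4 + 0)) = 2*(-8*4) = 2*(-32) = -64)
(-41 - 7)*m(4) = (-41 - 7)*(-64) = -48*(-64) = 3072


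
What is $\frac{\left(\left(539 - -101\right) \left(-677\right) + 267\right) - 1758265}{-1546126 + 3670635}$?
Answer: $- \frac{2191278}{2124509} \approx -1.0314$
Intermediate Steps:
$\frac{\left(\left(539 - -101\right) \left(-677\right) + 267\right) - 1758265}{-1546126 + 3670635} = \frac{\left(\left(539 + 101\right) \left(-677\right) + 267\right) - 1758265}{2124509} = \left(\left(640 \left(-677\right) + 267\right) - 1758265\right) \frac{1}{2124509} = \left(\left(-433280 + 267\right) - 1758265\right) \frac{1}{2124509} = \left(-433013 - 1758265\right) \frac{1}{2124509} = \left(-2191278\right) \frac{1}{2124509} = - \frac{2191278}{2124509}$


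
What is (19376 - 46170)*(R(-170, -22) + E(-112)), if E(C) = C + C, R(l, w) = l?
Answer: 10556836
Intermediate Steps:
E(C) = 2*C
(19376 - 46170)*(R(-170, -22) + E(-112)) = (19376 - 46170)*(-170 + 2*(-112)) = -26794*(-170 - 224) = -26794*(-394) = 10556836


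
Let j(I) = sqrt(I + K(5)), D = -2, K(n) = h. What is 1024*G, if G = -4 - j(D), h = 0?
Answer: -4096 - 1024*I*sqrt(2) ≈ -4096.0 - 1448.2*I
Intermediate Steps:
K(n) = 0
j(I) = sqrt(I) (j(I) = sqrt(I + 0) = sqrt(I))
G = -4 - I*sqrt(2) (G = -4 - sqrt(-2) = -4 - I*sqrt(2) ≈ -4.0 - 1.4142*I)
1024*G = 1024*(-4 - I*sqrt(2)) = -4096 - 1024*I*sqrt(2)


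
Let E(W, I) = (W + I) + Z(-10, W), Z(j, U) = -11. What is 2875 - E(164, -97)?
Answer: 2819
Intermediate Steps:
E(W, I) = -11 + I + W (E(W, I) = (W + I) - 11 = (I + W) - 11 = -11 + I + W)
2875 - E(164, -97) = 2875 - (-11 - 97 + 164) = 2875 - 1*56 = 2875 - 56 = 2819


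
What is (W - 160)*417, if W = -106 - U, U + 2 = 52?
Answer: -131772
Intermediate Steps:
U = 50 (U = -2 + 52 = 50)
W = -156 (W = -106 - 1*50 = -106 - 50 = -156)
(W - 160)*417 = (-156 - 160)*417 = -316*417 = -131772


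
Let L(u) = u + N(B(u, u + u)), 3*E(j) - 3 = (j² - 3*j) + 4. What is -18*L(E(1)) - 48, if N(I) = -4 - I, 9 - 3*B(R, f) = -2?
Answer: 60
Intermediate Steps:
E(j) = 7/3 - j + j²/3 (E(j) = 1 + ((j² - 3*j) + 4)/3 = 1 + (4 + j² - 3*j)/3 = 1 + (4/3 - j + j²/3) = 7/3 - j + j²/3)
B(R, f) = 11/3 (B(R, f) = 3 - ⅓*(-2) = 3 + ⅔ = 11/3)
L(u) = -23/3 + u (L(u) = u + (-4 - 1*11/3) = u + (-4 - 11/3) = u - 23/3 = -23/3 + u)
-18*L(E(1)) - 48 = -18*(-23/3 + (7/3 - 1*1 + (⅓)*1²)) - 48 = -18*(-23/3 + (7/3 - 1 + (⅓)*1)) - 48 = -18*(-23/3 + (7/3 - 1 + ⅓)) - 48 = -18*(-23/3 + 5/3) - 48 = -18*(-6) - 48 = 108 - 48 = 60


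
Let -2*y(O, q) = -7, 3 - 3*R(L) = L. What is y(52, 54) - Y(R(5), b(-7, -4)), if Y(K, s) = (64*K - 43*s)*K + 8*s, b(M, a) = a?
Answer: 2191/18 ≈ 121.72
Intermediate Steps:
R(L) = 1 - L/3
y(O, q) = 7/2 (y(O, q) = -1/2*(-7) = 7/2)
Y(K, s) = 8*s + K*(-43*s + 64*K) (Y(K, s) = (-43*s + 64*K)*K + 8*s = K*(-43*s + 64*K) + 8*s = 8*s + K*(-43*s + 64*K))
y(52, 54) - Y(R(5), b(-7, -4)) = 7/2 - (8*(-4) + 64*(1 - 1/3*5)**2 - 43*(1 - 1/3*5)*(-4)) = 7/2 - (-32 + 64*(1 - 5/3)**2 - 43*(1 - 5/3)*(-4)) = 7/2 - (-32 + 64*(-2/3)**2 - 43*(-2/3)*(-4)) = 7/2 - (-32 + 64*(4/9) - 344/3) = 7/2 - (-32 + 256/9 - 344/3) = 7/2 - 1*(-1064/9) = 7/2 + 1064/9 = 2191/18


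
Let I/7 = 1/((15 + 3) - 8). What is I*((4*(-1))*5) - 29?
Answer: -43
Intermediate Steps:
I = 7/10 (I = 7/((15 + 3) - 8) = 7/(18 - 8) = 7/10 ≈ 0.70000)
I*((4*(-1))*5) - 29 = 7*((4*(-1))*5)/10 - 29 = 7*(-4*5)/10 - 29 = (7/10)*(-20) - 29 = -14 - 29 = -43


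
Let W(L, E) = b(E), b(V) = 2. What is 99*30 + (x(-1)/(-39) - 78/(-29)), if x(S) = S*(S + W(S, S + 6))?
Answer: 3362141/1131 ≈ 2972.7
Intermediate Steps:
W(L, E) = 2
x(S) = S*(2 + S) (x(S) = S*(S + 2) = S*(2 + S))
99*30 + (x(-1)/(-39) - 78/(-29)) = 99*30 + (-(2 - 1)/(-39) - 78/(-29)) = 2970 + (-1*1*(-1/39) - 78*(-1/29)) = 2970 + (-1*(-1/39) + 78/29) = 2970 + (1/39 + 78/29) = 2970 + 3071/1131 = 3362141/1131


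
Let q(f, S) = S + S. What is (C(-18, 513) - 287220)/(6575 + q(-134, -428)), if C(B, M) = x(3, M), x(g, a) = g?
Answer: -41031/817 ≈ -50.222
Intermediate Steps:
q(f, S) = 2*S
C(B, M) = 3
(C(-18, 513) - 287220)/(6575 + q(-134, -428)) = (3 - 287220)/(6575 + 2*(-428)) = -287217/(6575 - 856) = -287217/5719 = -287217*1/5719 = -41031/817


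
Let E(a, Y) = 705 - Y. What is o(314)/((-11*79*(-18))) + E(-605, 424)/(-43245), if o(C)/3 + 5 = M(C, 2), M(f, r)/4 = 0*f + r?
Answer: -445133/75159810 ≈ -0.0059225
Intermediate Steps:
M(f, r) = 4*r (M(f, r) = 4*(0*f + r) = 4*(0 + r) = 4*r)
o(C) = 9 (o(C) = -15 + 3*(4*2) = -15 + 3*8 = -15 + 24 = 9)
o(314)/((-11*79*(-18))) + E(-605, 424)/(-43245) = 9/((-11*79*(-18))) + (705 - 1*424)/(-43245) = 9/((-869*(-18))) + (705 - 424)*(-1/43245) = 9/15642 + 281*(-1/43245) = 9*(1/15642) - 281/43245 = 1/1738 - 281/43245 = -445133/75159810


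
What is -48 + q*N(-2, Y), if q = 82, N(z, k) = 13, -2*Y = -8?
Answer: 1018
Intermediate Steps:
Y = 4 (Y = -1/2*(-8) = 4)
-48 + q*N(-2, Y) = -48 + 82*13 = -48 + 1066 = 1018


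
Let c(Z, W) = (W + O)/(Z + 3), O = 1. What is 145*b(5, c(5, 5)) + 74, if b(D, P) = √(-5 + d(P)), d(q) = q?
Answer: 74 + 145*I*√17/2 ≈ 74.0 + 298.93*I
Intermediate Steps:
c(Z, W) = (1 + W)/(3 + Z) (c(Z, W) = (W + 1)/(Z + 3) = (1 + W)/(3 + Z))
b(D, P) = √(-5 + P)
145*b(5, c(5, 5)) + 74 = 145*√(-5 + (1 + 5)/(3 + 5)) + 74 = 145*√(-5 + 6/8) + 74 = 145*√(-5 + (⅛)*6) + 74 = 145*√(-5 + ¾) + 74 = 145*√(-17/4) + 74 = 145*(I*√17/2) + 74 = 145*I*√17/2 + 74 = 74 + 145*I*√17/2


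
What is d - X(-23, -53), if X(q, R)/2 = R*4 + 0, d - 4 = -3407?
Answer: -2979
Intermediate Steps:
d = -3403 (d = 4 - 3407 = -3403)
X(q, R) = 8*R (X(q, R) = 2*(R*4 + 0) = 2*(4*R + 0) = 2*(4*R) = 8*R)
d - X(-23, -53) = -3403 - 8*(-53) = -3403 - 1*(-424) = -3403 + 424 = -2979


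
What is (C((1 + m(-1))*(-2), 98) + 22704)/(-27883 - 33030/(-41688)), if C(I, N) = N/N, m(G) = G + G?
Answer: -52584780/64575193 ≈ -0.81432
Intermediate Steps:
m(G) = 2*G
C(I, N) = 1
(C((1 + m(-1))*(-2), 98) + 22704)/(-27883 - 33030/(-41688)) = (1 + 22704)/(-27883 - 33030/(-41688)) = 22705/(-27883 - 33030*(-1/41688)) = 22705/(-27883 + 1835/2316) = 22705/(-64575193/2316) = 22705*(-2316/64575193) = -52584780/64575193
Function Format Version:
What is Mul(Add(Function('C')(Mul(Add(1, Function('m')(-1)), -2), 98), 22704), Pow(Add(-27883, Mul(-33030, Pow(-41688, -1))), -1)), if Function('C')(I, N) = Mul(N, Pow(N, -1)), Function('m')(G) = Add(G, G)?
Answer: Rational(-52584780, 64575193) ≈ -0.81432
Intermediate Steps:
Function('m')(G) = Mul(2, G)
Function('C')(I, N) = 1
Mul(Add(Function('C')(Mul(Add(1, Function('m')(-1)), -2), 98), 22704), Pow(Add(-27883, Mul(-33030, Pow(-41688, -1))), -1)) = Mul(Add(1, 22704), Pow(Add(-27883, Mul(-33030, Pow(-41688, -1))), -1)) = Mul(22705, Pow(Add(-27883, Mul(-33030, Rational(-1, 41688))), -1)) = Mul(22705, Pow(Add(-27883, Rational(1835, 2316)), -1)) = Mul(22705, Pow(Rational(-64575193, 2316), -1)) = Mul(22705, Rational(-2316, 64575193)) = Rational(-52584780, 64575193)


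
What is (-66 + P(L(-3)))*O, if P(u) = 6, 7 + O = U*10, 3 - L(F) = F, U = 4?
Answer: -1980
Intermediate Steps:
L(F) = 3 - F
O = 33 (O = -7 + 4*10 = -7 + 40 = 33)
(-66 + P(L(-3)))*O = (-66 + 6)*33 = -60*33 = -1980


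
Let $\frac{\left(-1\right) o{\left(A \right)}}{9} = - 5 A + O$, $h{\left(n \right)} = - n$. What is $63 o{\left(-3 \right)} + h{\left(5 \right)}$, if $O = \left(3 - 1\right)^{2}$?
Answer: $-10778$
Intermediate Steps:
$O = 4$ ($O = 2^{2} = 4$)
$o{\left(A \right)} = -36 + 45 A$ ($o{\left(A \right)} = - 9 \left(- 5 A + 4\right) = - 9 \left(4 - 5 A\right) = -36 + 45 A$)
$63 o{\left(-3 \right)} + h{\left(5 \right)} = 63 \left(-36 + 45 \left(-3\right)\right) - 5 = 63 \left(-36 - 135\right) - 5 = 63 \left(-171\right) - 5 = -10773 - 5 = -10778$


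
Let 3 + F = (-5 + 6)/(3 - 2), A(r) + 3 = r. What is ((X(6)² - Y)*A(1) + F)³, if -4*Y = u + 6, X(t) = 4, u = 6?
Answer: -64000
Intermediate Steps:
A(r) = -3 + r
Y = -3 (Y = -(6 + 6)/4 = -¼*12 = -3)
F = -2 (F = -3 + (-5 + 6)/(3 - 2) = -3 + 1/1 = -3 + 1*1 = -3 + 1 = -2)
((X(6)² - Y)*A(1) + F)³ = ((4² - 1*(-3))*(-3 + 1) - 2)³ = ((16 + 3)*(-2) - 2)³ = (19*(-2) - 2)³ = (-38 - 2)³ = (-40)³ = -64000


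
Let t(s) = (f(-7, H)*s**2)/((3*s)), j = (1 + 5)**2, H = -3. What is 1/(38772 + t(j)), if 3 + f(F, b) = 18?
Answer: 1/38952 ≈ 2.5673e-5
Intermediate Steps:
f(F, b) = 15 (f(F, b) = -3 + 18 = 15)
j = 36 (j = 6**2 = 36)
t(s) = 5*s (t(s) = (15*s**2)/((3*s)) = (15*s**2)*(1/(3*s)) = 5*s)
1/(38772 + t(j)) = 1/(38772 + 5*36) = 1/(38772 + 180) = 1/38952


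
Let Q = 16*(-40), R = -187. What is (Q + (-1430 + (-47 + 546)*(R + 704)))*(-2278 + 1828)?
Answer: -115160850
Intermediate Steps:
Q = -640
(Q + (-1430 + (-47 + 546)*(R + 704)))*(-2278 + 1828) = (-640 + (-1430 + (-47 + 546)*(-187 + 704)))*(-2278 + 1828) = (-640 + (-1430 + 499*517))*(-450) = (-640 + (-1430 + 257983))*(-450) = (-640 + 256553)*(-450) = 255913*(-450) = -115160850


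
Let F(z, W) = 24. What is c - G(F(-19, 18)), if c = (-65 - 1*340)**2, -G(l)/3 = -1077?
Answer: 160794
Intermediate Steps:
G(l) = 3231 (G(l) = -3*(-1077) = 3231)
c = 164025 (c = (-65 - 340)**2 = (-405)**2 = 164025)
c - G(F(-19, 18)) = 164025 - 1*3231 = 164025 - 3231 = 160794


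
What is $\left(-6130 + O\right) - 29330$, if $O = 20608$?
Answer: $-14852$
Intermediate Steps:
$\left(-6130 + O\right) - 29330 = \left(-6130 + 20608\right) - 29330 = 14478 - 29330 = -14852$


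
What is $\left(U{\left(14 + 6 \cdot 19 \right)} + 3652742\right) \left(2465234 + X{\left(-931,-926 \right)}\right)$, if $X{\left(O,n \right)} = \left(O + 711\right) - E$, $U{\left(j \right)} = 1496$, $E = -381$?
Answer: $9009140094010$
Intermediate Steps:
$X{\left(O,n \right)} = 1092 + O$ ($X{\left(O,n \right)} = \left(O + 711\right) - -381 = \left(711 + O\right) + 381 = 1092 + O$)
$\left(U{\left(14 + 6 \cdot 19 \right)} + 3652742\right) \left(2465234 + X{\left(-931,-926 \right)}\right) = \left(1496 + 3652742\right) \left(2465234 + \left(1092 - 931\right)\right) = 3654238 \left(2465234 + 161\right) = 3654238 \cdot 2465395 = 9009140094010$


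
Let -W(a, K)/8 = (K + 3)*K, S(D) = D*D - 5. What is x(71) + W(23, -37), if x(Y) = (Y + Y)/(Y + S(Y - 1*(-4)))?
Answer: -57274082/5691 ≈ -10064.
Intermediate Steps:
S(D) = -5 + D² (S(D) = D² - 5 = -5 + D²)
x(Y) = 2*Y/(-5 + Y + (4 + Y)²) (x(Y) = (Y + Y)/(Y + (-5 + (Y - 1*(-4))²)) = (2*Y)/(Y + (-5 + (Y + 4)²)) = (2*Y)/(Y + (-5 + (4 + Y)²)) = (2*Y)/(-5 + Y + (4 + Y)²) = 2*Y/(-5 + Y + (4 + Y)²))
W(a, K) = -8*K*(3 + K) (W(a, K) = -8*(K + 3)*K = -8*(3 + K)*K = -8*K*(3 + K))
x(71) + W(23, -37) = 2*71/(-5 + 71 + (4 + 71)²) - 8*(-37)*(3 - 37) = 2*71/(-5 + 71 + 75²) - 8*(-37)*(-34) = 2*71/(-5 + 71 + 5625) - 10064 = 2*71/5691 - 10064 = 2*71*(1/5691) - 10064 = 142/5691 - 10064 = -57274082/5691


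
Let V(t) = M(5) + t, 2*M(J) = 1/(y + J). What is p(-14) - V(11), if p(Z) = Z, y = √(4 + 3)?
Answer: -905/36 + √7/36 ≈ -25.065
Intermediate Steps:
y = √7 ≈ 2.6458
M(J) = 1/(2*(J + √7)) (M(J) = 1/(2*(√7 + J)) = 1/(2*(J + √7)))
V(t) = t + 1/(2*(5 + √7)) (V(t) = 1/(2*(5 + √7)) + t = t + 1/(2*(5 + √7)))
p(-14) - V(11) = -14 - (5/36 + 11 - √7/36) = -14 - (401/36 - √7/36) = -14 + (-401/36 + √7/36) = -905/36 + √7/36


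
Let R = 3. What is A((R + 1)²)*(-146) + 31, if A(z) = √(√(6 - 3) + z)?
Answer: 31 - 146*√(16 + √3) ≈ -583.80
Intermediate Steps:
A(z) = √(z + √3) (A(z) = √(√3 + z) = √(z + √3))
A((R + 1)²)*(-146) + 31 = √((3 + 1)² + √3)*(-146) + 31 = √(4² + √3)*(-146) + 31 = √(16 + √3)*(-146) + 31 = -146*√(16 + √3) + 31 = 31 - 146*√(16 + √3)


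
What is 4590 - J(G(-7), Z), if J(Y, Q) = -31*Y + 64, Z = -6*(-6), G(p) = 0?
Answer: 4526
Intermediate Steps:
Z = 36
J(Y, Q) = 64 - 31*Y
4590 - J(G(-7), Z) = 4590 - (64 - 31*0) = 4590 - (64 + 0) = 4590 - 1*64 = 4590 - 64 = 4526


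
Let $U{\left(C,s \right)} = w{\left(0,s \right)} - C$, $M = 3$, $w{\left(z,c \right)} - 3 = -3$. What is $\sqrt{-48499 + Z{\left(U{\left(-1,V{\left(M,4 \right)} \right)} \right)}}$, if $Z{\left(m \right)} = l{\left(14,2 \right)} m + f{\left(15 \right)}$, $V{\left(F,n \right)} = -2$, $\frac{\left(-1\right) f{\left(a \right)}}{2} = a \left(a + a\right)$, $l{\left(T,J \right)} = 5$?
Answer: $i \sqrt{49394} \approx 222.25 i$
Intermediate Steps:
$w{\left(z,c \right)} = 0$ ($w{\left(z,c \right)} = 3 - 3 = 0$)
$f{\left(a \right)} = - 4 a^{2}$ ($f{\left(a \right)} = - 2 a \left(a + a\right) = - 2 a 2 a = - 2 \cdot 2 a^{2} = - 4 a^{2}$)
$U{\left(C,s \right)} = - C$ ($U{\left(C,s \right)} = 0 - C = - C$)
$Z{\left(m \right)} = -900 + 5 m$ ($Z{\left(m \right)} = 5 m - 4 \cdot 15^{2} = 5 m - 900 = -900 + 5 m$)
$\sqrt{-48499 + Z{\left(U{\left(-1,V{\left(M,4 \right)} \right)} \right)}} = \sqrt{-48499 - \left(900 - 5 \left(\left(-1\right) \left(-1\right)\right)\right)} = \sqrt{-48499 + \left(-900 + 5 \cdot 1\right)} = \sqrt{-48499 + \left(-900 + 5\right)} = \sqrt{-48499 - 895} = \sqrt{-49394} = i \sqrt{49394}$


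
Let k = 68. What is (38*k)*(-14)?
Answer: -36176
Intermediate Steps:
(38*k)*(-14) = (38*68)*(-14) = 2584*(-14) = -36176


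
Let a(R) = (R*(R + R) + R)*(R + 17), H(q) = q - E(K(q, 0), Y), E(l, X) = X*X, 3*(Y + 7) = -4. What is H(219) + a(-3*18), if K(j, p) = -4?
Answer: -1922728/9 ≈ -2.1364e+5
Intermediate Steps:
Y = -25/3 (Y = -7 + (1/3)*(-4) = -7 - 4/3 = -25/3 ≈ -8.3333)
E(l, X) = X**2
H(q) = -625/9 + q (H(q) = q - (-25/3)**2 = q - 1*625/9 = q - 625/9 = -625/9 + q)
a(R) = (17 + R)*(R + 2*R**2) (a(R) = (R*(2*R) + R)*(17 + R) = (2*R**2 + R)*(17 + R) = (R + 2*R**2)*(17 + R) = (17 + R)*(R + 2*R**2))
H(219) + a(-3*18) = (-625/9 + 219) + (-3*18)*(17 + 2*(-3*18)**2 + 35*(-3*18)) = 1346/9 - 54*(17 + 2*(-54)**2 + 35*(-54)) = 1346/9 - 54*(17 + 2*2916 - 1890) = 1346/9 - 54*(17 + 5832 - 1890) = 1346/9 - 54*3959 = 1346/9 - 213786 = -1922728/9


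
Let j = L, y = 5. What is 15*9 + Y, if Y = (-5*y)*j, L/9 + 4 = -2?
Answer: 1485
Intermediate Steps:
L = -54 (L = -36 + 9*(-2) = -36 - 18 = -54)
j = -54
Y = 1350 (Y = -5*5*(-54) = -25*(-54) = 1350)
15*9 + Y = 15*9 + 1350 = 135 + 1350 = 1485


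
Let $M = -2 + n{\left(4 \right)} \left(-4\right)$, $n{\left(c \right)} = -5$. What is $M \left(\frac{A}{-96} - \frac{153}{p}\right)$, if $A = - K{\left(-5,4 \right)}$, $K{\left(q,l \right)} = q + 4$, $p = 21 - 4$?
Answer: $- \frac{2595}{16} \approx -162.19$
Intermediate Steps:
$p = 17$ ($p = 21 - 4 = 17$)
$K{\left(q,l \right)} = 4 + q$
$A = 1$ ($A = - (4 - 5) = \left(-1\right) \left(-1\right) = 1$)
$M = 18$ ($M = -2 - -20 = -2 + 20 = 18$)
$M \left(\frac{A}{-96} - \frac{153}{p}\right) = 18 \left(1 \frac{1}{-96} - \frac{153}{17}\right) = 18 \left(1 \left(- \frac{1}{96}\right) - 9\right) = 18 \left(- \frac{1}{96} - 9\right) = 18 \left(- \frac{865}{96}\right) = - \frac{2595}{16}$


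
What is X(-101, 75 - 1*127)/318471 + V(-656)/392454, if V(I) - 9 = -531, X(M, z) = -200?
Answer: -13596259/6943623213 ≈ -0.0019581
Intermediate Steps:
V(I) = -522 (V(I) = 9 - 531 = -522)
X(-101, 75 - 1*127)/318471 + V(-656)/392454 = -200/318471 - 522/392454 = -200*1/318471 - 522*1/392454 = -200/318471 - 29/21803 = -13596259/6943623213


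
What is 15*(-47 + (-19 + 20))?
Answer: -690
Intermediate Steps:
15*(-47 + (-19 + 20)) = 15*(-47 + 1) = 15*(-46) = -690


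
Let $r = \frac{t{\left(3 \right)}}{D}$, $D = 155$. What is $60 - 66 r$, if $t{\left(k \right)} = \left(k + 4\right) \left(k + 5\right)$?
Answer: $\frac{5604}{155} \approx 36.155$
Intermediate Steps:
$t{\left(k \right)} = \left(4 + k\right) \left(5 + k\right)$
$r = \frac{56}{155}$ ($r = \frac{20 + 3^{2} + 9 \cdot 3}{155} = \left(20 + 9 + 27\right) \frac{1}{155} = 56 \cdot \frac{1}{155} = \frac{56}{155} \approx 0.36129$)
$60 - 66 r = 60 - \frac{3696}{155} = \frac{5604}{155}$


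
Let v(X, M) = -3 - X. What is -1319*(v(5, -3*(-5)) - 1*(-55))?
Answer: -61993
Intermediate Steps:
-1319*(v(5, -3*(-5)) - 1*(-55)) = -1319*((-3 - 1*5) - 1*(-55)) = -1319*((-3 - 5) + 55) = -1319*(-8 + 55) = -1319*47 = -61993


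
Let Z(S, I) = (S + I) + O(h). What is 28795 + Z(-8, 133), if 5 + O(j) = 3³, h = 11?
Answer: 28942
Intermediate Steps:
O(j) = 22 (O(j) = -5 + 3³ = -5 + 27 = 22)
Z(S, I) = 22 + I + S (Z(S, I) = (S + I) + 22 = (I + S) + 22 = 22 + I + S)
28795 + Z(-8, 133) = 28795 + (22 + 133 - 8) = 28795 + 147 = 28942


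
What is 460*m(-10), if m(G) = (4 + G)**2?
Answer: 16560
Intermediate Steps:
460*m(-10) = 460*(4 - 10)**2 = 460*(-6)**2 = 460*36 = 16560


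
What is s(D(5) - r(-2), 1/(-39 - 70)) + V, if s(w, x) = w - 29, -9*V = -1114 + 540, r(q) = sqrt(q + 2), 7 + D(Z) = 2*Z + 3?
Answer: 367/9 ≈ 40.778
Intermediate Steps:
D(Z) = -4 + 2*Z (D(Z) = -7 + (2*Z + 3) = -7 + (3 + 2*Z) = -4 + 2*Z)
r(q) = sqrt(2 + q)
V = 574/9 (V = -(-1114 + 540)/9 = -1/9*(-574) = 574/9 ≈ 63.778)
s(w, x) = -29 + w
s(D(5) - r(-2), 1/(-39 - 70)) + V = (-29 + ((-4 + 2*5) - sqrt(2 - 2))) + 574/9 = (-29 + ((-4 + 10) - sqrt(0))) + 574/9 = (-29 + (6 - 1*0)) + 574/9 = (-29 + (6 + 0)) + 574/9 = (-29 + 6) + 574/9 = -23 + 574/9 = 367/9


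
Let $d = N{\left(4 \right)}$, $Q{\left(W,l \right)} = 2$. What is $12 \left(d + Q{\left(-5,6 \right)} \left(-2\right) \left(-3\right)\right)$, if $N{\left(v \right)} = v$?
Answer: $192$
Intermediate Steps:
$d = 4$
$12 \left(d + Q{\left(-5,6 \right)} \left(-2\right) \left(-3\right)\right) = 12 \left(4 + 2 \left(-2\right) \left(-3\right)\right) = 12 \left(4 - -12\right) = 12 \left(4 + 12\right) = 12 \cdot 16 = 192$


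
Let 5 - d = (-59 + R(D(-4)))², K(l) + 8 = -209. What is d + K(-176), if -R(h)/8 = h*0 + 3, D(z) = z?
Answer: -7101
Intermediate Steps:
K(l) = -217 (K(l) = -8 - 209 = -217)
R(h) = -24 (R(h) = -8*(h*0 + 3) = -8*(0 + 3) = -8*3 = -24)
d = -6884 (d = 5 - (-59 - 24)² = 5 - 1*(-83)² = 5 - 1*6889 = 5 - 6889 = -6884)
d + K(-176) = -6884 - 217 = -7101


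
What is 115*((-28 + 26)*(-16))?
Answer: 3680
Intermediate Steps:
115*((-28 + 26)*(-16)) = 115*(-2*(-16)) = 115*32 = 3680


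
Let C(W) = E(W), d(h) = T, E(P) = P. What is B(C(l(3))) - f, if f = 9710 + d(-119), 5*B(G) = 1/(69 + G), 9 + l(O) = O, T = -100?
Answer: -3027149/315 ≈ -9610.0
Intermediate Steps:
d(h) = -100
l(O) = -9 + O
C(W) = W
B(G) = 1/(5*(69 + G))
f = 9610 (f = 9710 - 100 = 9610)
B(C(l(3))) - f = 1/(5*(69 + (-9 + 3))) - 1*9610 = 1/(5*(69 - 6)) - 9610 = (⅕)/63 - 9610 = (⅕)*(1/63) - 9610 = 1/315 - 9610 = -3027149/315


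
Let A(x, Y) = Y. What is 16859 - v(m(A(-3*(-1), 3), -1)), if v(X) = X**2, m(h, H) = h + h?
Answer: 16823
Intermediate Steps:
m(h, H) = 2*h
16859 - v(m(A(-3*(-1), 3), -1)) = 16859 - (2*3)**2 = 16859 - 1*6**2 = 16859 - 1*36 = 16859 - 36 = 16823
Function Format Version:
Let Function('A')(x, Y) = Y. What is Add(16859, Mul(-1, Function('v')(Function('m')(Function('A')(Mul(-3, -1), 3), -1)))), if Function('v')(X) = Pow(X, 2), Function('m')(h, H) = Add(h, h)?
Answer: 16823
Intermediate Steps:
Function('m')(h, H) = Mul(2, h)
Add(16859, Mul(-1, Function('v')(Function('m')(Function('A')(Mul(-3, -1), 3), -1)))) = Add(16859, Mul(-1, Pow(Mul(2, 3), 2))) = Add(16859, Mul(-1, Pow(6, 2))) = Add(16859, Mul(-1, 36)) = Add(16859, -36) = 16823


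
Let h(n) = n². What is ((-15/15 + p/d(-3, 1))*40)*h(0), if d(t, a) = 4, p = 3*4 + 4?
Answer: 0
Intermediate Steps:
p = 16 (p = 12 + 4 = 16)
((-15/15 + p/d(-3, 1))*40)*h(0) = ((-15/15 + 16/4)*40)*0² = ((-15*1/15 + 16*(¼))*40)*0 = ((-1 + 4)*40)*0 = (3*40)*0 = 120*0 = 0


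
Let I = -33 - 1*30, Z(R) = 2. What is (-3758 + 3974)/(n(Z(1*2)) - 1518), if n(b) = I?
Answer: -72/527 ≈ -0.13662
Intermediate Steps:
I = -63 (I = -33 - 30 = -63)
n(b) = -63
(-3758 + 3974)/(n(Z(1*2)) - 1518) = (-3758 + 3974)/(-63 - 1518) = 216/(-1581) = 216*(-1/1581) = -72/527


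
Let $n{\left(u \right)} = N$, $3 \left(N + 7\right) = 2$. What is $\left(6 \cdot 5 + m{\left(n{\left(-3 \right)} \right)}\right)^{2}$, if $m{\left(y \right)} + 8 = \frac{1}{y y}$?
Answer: $\frac{63218401}{130321} \approx 485.1$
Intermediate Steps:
$N = - \frac{19}{3}$ ($N = -7 + \frac{1}{3} \cdot 2 = -7 + \frac{2}{3} = - \frac{19}{3} \approx -6.3333$)
$n{\left(u \right)} = - \frac{19}{3}$
$m{\left(y \right)} = -8 + \frac{1}{y^{2}}$ ($m{\left(y \right)} = -8 + \frac{1}{y y} = -8 + \frac{1}{y^{2}}$)
$\left(6 \cdot 5 + m{\left(n{\left(-3 \right)} \right)}\right)^{2} = \left(6 \cdot 5 - \left(8 - \frac{1}{\frac{361}{9}}\right)\right)^{2} = \left(30 + \left(-8 + \frac{9}{361}\right)\right)^{2} = \left(30 - \frac{2879}{361}\right)^{2} = \left(\frac{7951}{361}\right)^{2} = \frac{63218401}{130321}$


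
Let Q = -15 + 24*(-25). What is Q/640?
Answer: -123/128 ≈ -0.96094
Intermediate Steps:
Q = -615 (Q = -15 - 600 = -615)
Q/640 = -615/640 = -615*1/640 = -123/128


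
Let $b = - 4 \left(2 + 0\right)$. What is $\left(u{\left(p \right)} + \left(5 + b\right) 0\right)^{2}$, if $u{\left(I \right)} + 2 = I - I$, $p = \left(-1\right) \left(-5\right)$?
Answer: $4$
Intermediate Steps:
$b = -8$ ($b = \left(-4\right) 2 = -8$)
$p = 5$
$u{\left(I \right)} = -2$ ($u{\left(I \right)} = -2 + \left(I - I\right) = -2 + 0 = -2$)
$\left(u{\left(p \right)} + \left(5 + b\right) 0\right)^{2} = \left(-2 + \left(5 - 8\right) 0\right)^{2} = \left(-2 - 0\right)^{2} = \left(-2 + 0\right)^{2} = \left(-2\right)^{2} = 4$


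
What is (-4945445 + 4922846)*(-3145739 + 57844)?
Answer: 69783339105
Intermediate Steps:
(-4945445 + 4922846)*(-3145739 + 57844) = -22599*(-3087895) = 69783339105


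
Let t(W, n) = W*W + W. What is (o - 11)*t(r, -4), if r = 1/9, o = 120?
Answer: 1090/81 ≈ 13.457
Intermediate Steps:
r = 1/9 ≈ 0.11111
t(W, n) = W + W**2 (t(W, n) = W**2 + W = W + W**2)
(o - 11)*t(r, -4) = (120 - 11)*((1 + 1/9)/9) = 109*((1/9)*(10/9)) = 109*(10/81) = 1090/81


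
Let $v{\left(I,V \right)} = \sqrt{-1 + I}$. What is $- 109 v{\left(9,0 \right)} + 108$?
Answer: $108 - 218 \sqrt{2} \approx -200.3$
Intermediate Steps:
$- 109 v{\left(9,0 \right)} + 108 = - 109 \sqrt{-1 + 9} + 108 = - 109 \sqrt{8} + 108 = - 109 \cdot 2 \sqrt{2} + 108 = - 218 \sqrt{2} + 108 = 108 - 218 \sqrt{2}$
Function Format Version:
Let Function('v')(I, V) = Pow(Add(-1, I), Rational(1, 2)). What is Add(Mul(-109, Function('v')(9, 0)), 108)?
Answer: Add(108, Mul(-218, Pow(2, Rational(1, 2)))) ≈ -200.30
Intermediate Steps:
Add(Mul(-109, Function('v')(9, 0)), 108) = Add(Mul(-109, Pow(Add(-1, 9), Rational(1, 2))), 108) = Add(Mul(-109, Pow(8, Rational(1, 2))), 108) = Add(Mul(-109, Mul(2, Pow(2, Rational(1, 2)))), 108) = Add(Mul(-218, Pow(2, Rational(1, 2))), 108) = Add(108, Mul(-218, Pow(2, Rational(1, 2))))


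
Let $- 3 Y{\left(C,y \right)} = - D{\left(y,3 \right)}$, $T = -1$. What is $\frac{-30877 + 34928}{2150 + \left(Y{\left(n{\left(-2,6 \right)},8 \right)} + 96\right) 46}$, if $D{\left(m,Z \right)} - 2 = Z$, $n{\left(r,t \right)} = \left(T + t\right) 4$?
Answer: $\frac{12153}{19928} \approx 0.60985$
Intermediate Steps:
$n{\left(r,t \right)} = -4 + 4 t$ ($n{\left(r,t \right)} = \left(-1 + t\right) 4 = -4 + 4 t$)
$D{\left(m,Z \right)} = 2 + Z$
$Y{\left(C,y \right)} = \frac{5}{3}$ ($Y{\left(C,y \right)} = - \frac{\left(-1\right) \left(2 + 3\right)}{3} = - \frac{\left(-1\right) 5}{3} = \left(- \frac{1}{3}\right) \left(-5\right) = \frac{5}{3}$)
$\frac{-30877 + 34928}{2150 + \left(Y{\left(n{\left(-2,6 \right)},8 \right)} + 96\right) 46} = \frac{-30877 + 34928}{2150 + \left(\frac{5}{3} + 96\right) 46} = \frac{4051}{2150 + \frac{293}{3} \cdot 46} = \frac{4051}{2150 + \frac{13478}{3}} = \frac{4051}{\frac{19928}{3}} = 4051 \cdot \frac{3}{19928} = \frac{12153}{19928}$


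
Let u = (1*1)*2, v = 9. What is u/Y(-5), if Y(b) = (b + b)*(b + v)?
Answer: -1/20 ≈ -0.050000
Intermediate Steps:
Y(b) = 2*b*(9 + b) (Y(b) = (b + b)*(b + 9) = (2*b)*(9 + b) = 2*b*(9 + b))
u = 2 (u = 1*2 = 2)
u/Y(-5) = 2/((2*(-5)*(9 - 5))) = 2/((2*(-5)*4)) = 2/(-40) = 2*(-1/40) = -1/20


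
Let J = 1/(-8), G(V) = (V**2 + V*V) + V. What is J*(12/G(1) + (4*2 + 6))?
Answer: -9/4 ≈ -2.2500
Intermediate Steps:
G(V) = V + 2*V**2 (G(V) = (V**2 + V**2) + V = 2*V**2 + V = V + 2*V**2)
J = -1/8 ≈ -0.12500
J*(12/G(1) + (4*2 + 6)) = -(12/((1*(1 + 2*1))) + (4*2 + 6))/8 = -(12/((1*(1 + 2))) + (8 + 6))/8 = -(12/((1*3)) + 14)/8 = -(12/3 + 14)/8 = -(12*(1/3) + 14)/8 = -(4 + 14)/8 = -1/8*18 = -9/4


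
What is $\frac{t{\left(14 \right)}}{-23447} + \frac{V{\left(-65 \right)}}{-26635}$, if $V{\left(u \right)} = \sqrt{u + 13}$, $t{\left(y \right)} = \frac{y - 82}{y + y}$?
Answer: $\frac{17}{164129} - \frac{2 i \sqrt{13}}{26635} \approx 0.00010358 - 0.00027074 i$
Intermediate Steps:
$t{\left(y \right)} = \frac{-82 + y}{2 y}$
$V{\left(u \right)} = \sqrt{13 + u}$
$\frac{t{\left(14 \right)}}{-23447} + \frac{V{\left(-65 \right)}}{-26635} = \frac{\frac{1}{2} \cdot \frac{1}{14} \left(-82 + 14\right)}{-23447} + \frac{\sqrt{13 - 65}}{-26635} = \frac{1}{2} \cdot \frac{1}{14} \left(-68\right) \left(- \frac{1}{23447}\right) + \sqrt{-52} \left(- \frac{1}{26635}\right) = \left(- \frac{17}{7}\right) \left(- \frac{1}{23447}\right) + 2 i \sqrt{13} \left(- \frac{1}{26635}\right) = \frac{17}{164129} - \frac{2 i \sqrt{13}}{26635}$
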